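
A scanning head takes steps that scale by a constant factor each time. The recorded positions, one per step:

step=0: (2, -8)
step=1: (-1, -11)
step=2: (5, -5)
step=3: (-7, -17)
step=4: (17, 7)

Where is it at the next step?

Consecutive displacements (-3, -3), (+6, +6), (-12, -12), (+24, +24) scale by a factor of -2 each step.
step 5: (17, 7) + (-48, -48) → (-31, -41)

(-31, -41)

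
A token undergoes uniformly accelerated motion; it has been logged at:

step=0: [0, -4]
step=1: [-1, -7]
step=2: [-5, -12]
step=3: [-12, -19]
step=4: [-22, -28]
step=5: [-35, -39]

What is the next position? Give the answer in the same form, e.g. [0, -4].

[-51, -52]

First differences are [-1, -3], [-4, -5], [-7, -7], [-10, -9], [-13, -11]; their common second difference is [-3, -2] (constant acceleration).
step 6: [-35, -39] + [-16, -13] → [-51, -52]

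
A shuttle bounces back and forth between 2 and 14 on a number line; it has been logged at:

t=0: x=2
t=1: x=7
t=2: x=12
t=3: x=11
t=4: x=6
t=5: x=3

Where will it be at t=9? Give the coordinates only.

x=5

The value travels 5 per step and bounces off the walls at 2 and 14.
  step 6: 3 → 8
  step 7: 8 → 13
  step 8: 13 → 10
  step 9: 10 → 5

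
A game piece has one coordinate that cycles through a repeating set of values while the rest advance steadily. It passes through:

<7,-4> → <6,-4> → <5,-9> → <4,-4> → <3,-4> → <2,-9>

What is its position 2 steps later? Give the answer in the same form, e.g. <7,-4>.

<0,-4>

The first coordinate changes by -1 each step, so at step 7 it is 7 + 7·(-1) = 0.
The second coordinate repeats the cycle [-4, -4, -9] with period 3; step 7 mod 3 = 1, giving -4.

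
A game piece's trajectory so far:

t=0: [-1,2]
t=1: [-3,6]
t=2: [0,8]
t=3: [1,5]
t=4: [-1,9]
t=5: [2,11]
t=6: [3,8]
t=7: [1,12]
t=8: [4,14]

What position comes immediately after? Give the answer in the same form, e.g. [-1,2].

Step-to-step displacements: [-2,+4], [+3,+2], [+1,-3], [-2,+4], [+3,+2], [+1,-3], [-2,+4], [+3,+2] — a repeating cycle of length 3.
step 9: apply [+1,-3] → [5,11]

[5,11]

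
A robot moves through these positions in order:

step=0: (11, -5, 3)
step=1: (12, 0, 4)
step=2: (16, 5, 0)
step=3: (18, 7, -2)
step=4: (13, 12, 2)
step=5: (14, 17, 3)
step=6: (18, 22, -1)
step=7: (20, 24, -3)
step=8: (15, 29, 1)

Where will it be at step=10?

The moves between consecutive positions are (+1, +5, +1), (+4, +5, -4), (+2, +2, -2), (-5, +5, +4), (+1, +5, +1), (+4, +5, -4), (+2, +2, -2), (-5, +5, +4); they repeat the 4-cycle [(+1, +5, +1), (+4, +5, -4), (+2, +2, -2), (-5, +5, +4)].
step 9: apply (+1, +5, +1) → (16, 34, 2)
step 10: apply (+4, +5, -4) → (20, 39, -2)

(20, 39, -2)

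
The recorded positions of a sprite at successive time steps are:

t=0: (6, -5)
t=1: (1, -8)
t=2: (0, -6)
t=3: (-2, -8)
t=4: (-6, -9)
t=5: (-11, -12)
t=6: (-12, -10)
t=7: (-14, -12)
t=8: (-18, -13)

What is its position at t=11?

(-26, -16)

Step-to-step displacements: (-5, -3), (-1, +2), (-2, -2), (-4, -1), (-5, -3), (-1, +2), (-2, -2), (-4, -1) — a repeating cycle of length 4.
step 9: apply (-5, -3) → (-23, -16)
step 10: apply (-1, +2) → (-24, -14)
step 11: apply (-2, -2) → (-26, -16)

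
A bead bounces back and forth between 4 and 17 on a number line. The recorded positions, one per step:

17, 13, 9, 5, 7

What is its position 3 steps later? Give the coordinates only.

The value reflects between 4 and 17, moving 4 per step.
  step 5: 7 → 11
  step 6: 11 → 15
  step 7: 15 → 15

15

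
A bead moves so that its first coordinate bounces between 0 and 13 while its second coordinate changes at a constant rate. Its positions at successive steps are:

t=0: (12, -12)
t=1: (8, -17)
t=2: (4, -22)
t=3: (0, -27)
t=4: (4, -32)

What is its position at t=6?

The first coordinate reflects between 0 and 13, moving 4 per step.
  step 5: 4 → 8
  step 6: 8 → 12
The second coordinate changes by -5 each step: at step 6 it is -42.

(12, -42)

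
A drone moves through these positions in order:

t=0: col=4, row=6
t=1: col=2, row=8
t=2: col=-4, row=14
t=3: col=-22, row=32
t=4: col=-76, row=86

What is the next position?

Step-to-step displacements: (-2, +2), (-6, +6), (-18, +18), (-54, +54); each is 3× the previous.
step 5: col=-76, row=86 + (-162, +162) → col=-238, row=248

col=-238, row=248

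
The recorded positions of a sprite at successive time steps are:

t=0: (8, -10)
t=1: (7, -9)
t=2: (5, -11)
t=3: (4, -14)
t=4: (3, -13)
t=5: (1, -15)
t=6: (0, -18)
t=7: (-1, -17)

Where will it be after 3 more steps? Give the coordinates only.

(-5, -21)

The moves between consecutive positions are (-1, +1), (-2, -2), (-1, -3), (-1, +1), (-2, -2), (-1, -3), (-1, +1); they repeat the 3-cycle [(-1, +1), (-2, -2), (-1, -3)].
step 8: apply (-2, -2) → (-3, -19)
step 9: apply (-1, -3) → (-4, -22)
step 10: apply (-1, +1) → (-5, -21)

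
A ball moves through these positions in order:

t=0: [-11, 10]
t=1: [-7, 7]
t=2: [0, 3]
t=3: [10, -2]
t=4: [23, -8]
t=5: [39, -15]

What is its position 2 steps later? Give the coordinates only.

First differences are [+4, -3], [+7, -4], [+10, -5], [+13, -6], [+16, -7]; their common second difference is [+3, -1] (constant acceleration).
step 6: [39, -15] + [+19, -8] → [58, -23]
step 7: [58, -23] + [+22, -9] → [80, -32]

[80, -32]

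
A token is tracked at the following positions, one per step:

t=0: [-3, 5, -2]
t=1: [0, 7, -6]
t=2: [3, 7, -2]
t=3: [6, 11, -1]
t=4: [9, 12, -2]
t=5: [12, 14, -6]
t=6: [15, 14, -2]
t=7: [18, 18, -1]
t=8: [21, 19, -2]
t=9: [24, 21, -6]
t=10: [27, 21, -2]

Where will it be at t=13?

Step-to-step displacements: [+3, +2, -4], [+3, +0, +4], [+3, +4, +1], [+3, +1, -1], [+3, +2, -4], [+3, +0, +4], [+3, +4, +1], [+3, +1, -1], [+3, +2, -4], [+3, +0, +4] — a repeating cycle of length 4.
step 11: apply [+3, +4, +1] → [30, 25, -1]
step 12: apply [+3, +1, -1] → [33, 26, -2]
step 13: apply [+3, +2, -4] → [36, 28, -6]

[36, 28, -6]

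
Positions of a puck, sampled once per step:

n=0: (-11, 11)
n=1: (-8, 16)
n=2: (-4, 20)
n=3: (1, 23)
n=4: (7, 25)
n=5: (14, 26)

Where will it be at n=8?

Taking differences between consecutive positions: (+3, +5), (+4, +4), (+5, +3), (+6, +2), (+7, +1). These grow by (+1, -1) each step.
step 6: (14, 26) + (+8, +0) → (22, 26)
step 7: (22, 26) + (+9, -1) → (31, 25)
step 8: (31, 25) + (+10, -2) → (41, 23)

(41, 23)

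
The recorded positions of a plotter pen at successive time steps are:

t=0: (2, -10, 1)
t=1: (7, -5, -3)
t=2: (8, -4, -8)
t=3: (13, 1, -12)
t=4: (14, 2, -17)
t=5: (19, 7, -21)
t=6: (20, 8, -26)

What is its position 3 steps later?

(31, 19, -39)

Step-to-step displacements: (+5, +5, -4), (+1, +1, -5), (+5, +5, -4), (+1, +1, -5), (+5, +5, -4), (+1, +1, -5) — a repeating cycle of length 2.
step 7: apply (+5, +5, -4) → (25, 13, -30)
step 8: apply (+1, +1, -5) → (26, 14, -35)
step 9: apply (+5, +5, -4) → (31, 19, -39)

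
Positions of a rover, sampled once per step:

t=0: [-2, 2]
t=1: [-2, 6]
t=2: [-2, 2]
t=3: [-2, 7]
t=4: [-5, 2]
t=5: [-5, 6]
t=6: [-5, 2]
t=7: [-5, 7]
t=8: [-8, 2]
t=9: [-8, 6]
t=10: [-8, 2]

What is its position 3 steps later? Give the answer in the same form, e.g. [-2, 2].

Differencing gives [+0, +4], [+0, -4], [+0, +5], [-3, -5], [+0, +4], [+0, -4], [+0, +5], [-3, -5], [+0, +4], [+0, -4]. This is the pattern [+0, +4], [+0, -4], [+0, +5], [-3, -5] repeated.
step 11: apply [+0, +5] → [-8, 7]
step 12: apply [-3, -5] → [-11, 2]
step 13: apply [+0, +4] → [-11, 6]

[-11, 6]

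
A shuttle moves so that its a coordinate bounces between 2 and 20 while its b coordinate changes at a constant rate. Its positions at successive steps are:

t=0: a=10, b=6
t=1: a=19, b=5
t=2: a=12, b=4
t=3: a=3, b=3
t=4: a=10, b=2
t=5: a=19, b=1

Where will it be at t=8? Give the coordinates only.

The a coordinate reflects between 2 and 20, moving 9 per step.
  step 6: 19 → 12
  step 7: 12 → 3
  step 8: 3 → 10
The b coordinate changes by -1 each step: at step 8 it is -2.

a=10, b=-2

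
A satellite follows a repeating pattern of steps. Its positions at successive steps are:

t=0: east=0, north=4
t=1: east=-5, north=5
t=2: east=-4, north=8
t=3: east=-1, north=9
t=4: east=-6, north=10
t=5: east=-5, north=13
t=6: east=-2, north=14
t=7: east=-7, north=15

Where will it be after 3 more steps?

Differencing gives (-5,+1), (+1,+3), (+3,+1), (-5,+1), (+1,+3), (+3,+1), (-5,+1). This is the pattern (-5,+1), (+1,+3), (+3,+1) repeated.
step 8: apply (+1,+3) → east=-6, north=18
step 9: apply (+3,+1) → east=-3, north=19
step 10: apply (-5,+1) → east=-8, north=20

east=-8, north=20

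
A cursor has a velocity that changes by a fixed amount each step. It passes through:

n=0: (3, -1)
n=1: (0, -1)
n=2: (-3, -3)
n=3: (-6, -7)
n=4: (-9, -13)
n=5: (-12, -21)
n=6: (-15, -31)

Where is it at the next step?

Successive displacements: (-3, +0), (-3, -2), (-3, -4), (-3, -6), (-3, -8), (-3, -10) — each changes by (+0, -2).
step 7: (-15, -31) + (-3, -12) → (-18, -43)

(-18, -43)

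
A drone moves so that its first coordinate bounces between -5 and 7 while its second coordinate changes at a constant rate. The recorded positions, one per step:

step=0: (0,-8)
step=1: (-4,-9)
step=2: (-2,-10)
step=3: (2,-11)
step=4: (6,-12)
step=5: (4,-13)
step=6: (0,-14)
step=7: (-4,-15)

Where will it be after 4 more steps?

The first coordinate reflects between -5 and 7, moving 4 per step.
  step 8: -4 → -2
  step 9: -2 → 2
  step 10: 2 → 6
  step 11: 6 → 4
The second coordinate changes by -1 each step: at step 11 it is -19.

(4,-19)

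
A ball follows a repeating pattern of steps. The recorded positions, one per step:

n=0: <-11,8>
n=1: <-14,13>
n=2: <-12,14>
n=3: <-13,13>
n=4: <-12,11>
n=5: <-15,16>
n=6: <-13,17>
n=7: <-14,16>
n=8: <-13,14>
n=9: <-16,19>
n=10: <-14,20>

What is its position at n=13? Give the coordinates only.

Differencing gives <-3,+5>, <+2,+1>, <-1,-1>, <+1,-2>, <-3,+5>, <+2,+1>, <-1,-1>, <+1,-2>, <-3,+5>, <+2,+1>. This is the pattern <-3,+5>, <+2,+1>, <-1,-1>, <+1,-2> repeated.
step 11: apply <-1,-1> → <-15,19>
step 12: apply <+1,-2> → <-14,17>
step 13: apply <-3,+5> → <-17,22>

<-17,22>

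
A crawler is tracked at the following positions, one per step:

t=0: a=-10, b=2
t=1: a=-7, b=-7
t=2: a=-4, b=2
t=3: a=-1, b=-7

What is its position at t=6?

A: linear, +3 per step → 8 at step 6.
B: cycles through 2, -7 every 2 steps. Step 6 lands at position 0 of the cycle → 2.

a=8, b=2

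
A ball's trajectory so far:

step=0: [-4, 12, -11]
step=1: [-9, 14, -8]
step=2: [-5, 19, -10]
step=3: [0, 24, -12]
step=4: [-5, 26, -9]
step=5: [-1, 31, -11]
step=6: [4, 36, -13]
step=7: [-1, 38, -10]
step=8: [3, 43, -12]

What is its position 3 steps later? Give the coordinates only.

The moves between consecutive positions are [-5, +2, +3], [+4, +5, -2], [+5, +5, -2], [-5, +2, +3], [+4, +5, -2], [+5, +5, -2], [-5, +2, +3], [+4, +5, -2]; they repeat the 3-cycle [[-5, +2, +3], [+4, +5, -2], [+5, +5, -2]].
step 9: apply [+5, +5, -2] → [8, 48, -14]
step 10: apply [-5, +2, +3] → [3, 50, -11]
step 11: apply [+4, +5, -2] → [7, 55, -13]

[7, 55, -13]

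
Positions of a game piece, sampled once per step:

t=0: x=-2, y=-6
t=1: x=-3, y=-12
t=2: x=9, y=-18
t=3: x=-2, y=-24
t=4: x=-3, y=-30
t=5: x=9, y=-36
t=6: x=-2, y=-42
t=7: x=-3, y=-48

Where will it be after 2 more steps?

x=-2, y=-60

The x coordinate repeats the cycle [-2, -3, 9] with period 3; step 9 mod 3 = 0, giving -2.
The y coordinate changes by -6 each step, so at step 9 it is -6 + 9·(-6) = -60.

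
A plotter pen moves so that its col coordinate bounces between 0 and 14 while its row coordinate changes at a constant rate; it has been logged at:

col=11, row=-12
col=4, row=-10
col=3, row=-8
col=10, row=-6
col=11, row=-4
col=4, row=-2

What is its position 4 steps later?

col=4, row=6

The col coordinate travels 7 per step and bounces off the walls at 0 and 14.
  step 6: 4 → 3
  step 7: 3 → 10
  step 8: 10 → 11
  step 9: 11 → 4
The row coordinate changes by +2 each step: at step 9 it is 6.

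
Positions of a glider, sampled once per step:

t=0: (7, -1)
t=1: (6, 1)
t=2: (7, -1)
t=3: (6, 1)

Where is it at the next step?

Step-to-step displacements: (-1, +2), (+1, -2), (-1, +2); each is -1× the previous.
step 4: (6, 1) + (+1, -2) → (7, -1)

(7, -1)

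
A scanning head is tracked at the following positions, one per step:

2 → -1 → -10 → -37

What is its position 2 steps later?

Step-to-step displacements: -3, -9, -27; each is 3× the previous.
step 4: -37 − 81 → -118
step 5: -118 − 243 → -361

-361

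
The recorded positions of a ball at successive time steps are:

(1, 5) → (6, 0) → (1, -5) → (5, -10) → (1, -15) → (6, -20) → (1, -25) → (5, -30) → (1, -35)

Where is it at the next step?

(6, -40)

The first coordinate repeats the cycle [1, 6, 1, 5] with period 4; step 9 mod 4 = 1, giving 6.
The second coordinate changes by -5 each step, so at step 9 it is 5 + 9·(-5) = -40.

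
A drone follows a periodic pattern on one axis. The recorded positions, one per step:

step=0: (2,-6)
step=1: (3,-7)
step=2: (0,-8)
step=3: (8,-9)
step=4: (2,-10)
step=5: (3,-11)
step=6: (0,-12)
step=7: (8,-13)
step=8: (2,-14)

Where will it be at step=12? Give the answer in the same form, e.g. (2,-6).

(2,-18)

The first coordinate repeats the cycle [2, 3, 0, 8] with period 4; step 12 mod 4 = 0, giving 2.
The second coordinate changes by -1 each step, so at step 12 it is -6 + 12·(-1) = -18.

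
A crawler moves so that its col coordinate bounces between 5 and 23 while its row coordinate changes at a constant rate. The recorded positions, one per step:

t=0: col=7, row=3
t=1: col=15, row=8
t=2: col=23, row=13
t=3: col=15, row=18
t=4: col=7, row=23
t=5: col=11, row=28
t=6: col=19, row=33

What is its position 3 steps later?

col=7, row=48

The col coordinate travels 8 per step and bounces off the walls at 5 and 23.
  step 7: 19 → 19
  step 8: 19 → 11
  step 9: 11 → 7
The row coordinate changes by +5 each step: at step 9 it is 48.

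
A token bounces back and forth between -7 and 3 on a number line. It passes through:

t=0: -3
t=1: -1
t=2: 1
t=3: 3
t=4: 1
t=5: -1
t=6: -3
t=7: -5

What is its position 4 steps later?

-1

The value reflects between -7 and 3, moving 2 per step.
  step 8: -5 → -7
  step 9: -7 → -5
  step 10: -5 → -3
  step 11: -3 → -1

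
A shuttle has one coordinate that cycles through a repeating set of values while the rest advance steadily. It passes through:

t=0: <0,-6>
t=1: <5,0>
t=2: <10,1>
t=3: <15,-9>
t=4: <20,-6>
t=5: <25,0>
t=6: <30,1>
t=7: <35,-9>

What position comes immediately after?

First: linear, +5 per step → 40 at step 8.
Second: cycles through -6, 0, 1, -9 every 4 steps. Step 8 lands at position 0 of the cycle → -6.

<40,-6>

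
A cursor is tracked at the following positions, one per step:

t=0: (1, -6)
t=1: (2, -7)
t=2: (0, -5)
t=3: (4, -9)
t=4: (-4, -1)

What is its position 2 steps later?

(-20, 15)

The jumps are (+1, -1), (-2, +2), (+4, -4), (-8, +8) — a geometric progression with ratio -2.
step 5: (-4, -1) + (+16, -16) → (12, -17)
step 6: (12, -17) + (-32, +32) → (-20, 15)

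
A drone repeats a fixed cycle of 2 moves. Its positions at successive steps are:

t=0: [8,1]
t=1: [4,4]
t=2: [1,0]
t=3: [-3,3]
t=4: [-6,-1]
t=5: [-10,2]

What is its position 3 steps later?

Differencing gives [-4,+3], [-3,-4], [-4,+3], [-3,-4], [-4,+3]. This is the pattern [-4,+3], [-3,-4] repeated.
step 6: apply [-3,-4] → [-13,-2]
step 7: apply [-4,+3] → [-17,1]
step 8: apply [-3,-4] → [-20,-3]

[-20,-3]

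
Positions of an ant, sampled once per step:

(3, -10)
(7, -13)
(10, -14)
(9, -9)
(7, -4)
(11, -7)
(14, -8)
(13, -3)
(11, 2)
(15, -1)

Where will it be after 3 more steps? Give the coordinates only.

The moves between consecutive positions are (+4, -3), (+3, -1), (-1, +5), (-2, +5), (+4, -3), (+3, -1), (-1, +5), (-2, +5), (+4, -3); they repeat the 4-cycle [(+4, -3), (+3, -1), (-1, +5), (-2, +5)].
step 10: apply (+3, -1) → (18, -2)
step 11: apply (-1, +5) → (17, 3)
step 12: apply (-2, +5) → (15, 8)

(15, 8)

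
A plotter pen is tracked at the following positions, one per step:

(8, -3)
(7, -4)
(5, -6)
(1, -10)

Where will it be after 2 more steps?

(-23, -34)

The jumps are (-1, -1), (-2, -2), (-4, -4) — a geometric progression with ratio 2.
step 4: (1, -10) + (-8, -8) → (-7, -18)
step 5: (-7, -18) + (-16, -16) → (-23, -34)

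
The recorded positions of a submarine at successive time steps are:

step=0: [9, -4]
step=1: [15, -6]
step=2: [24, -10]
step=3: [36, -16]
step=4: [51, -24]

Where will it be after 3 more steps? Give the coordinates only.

Taking differences between consecutive positions: [+6, -2], [+9, -4], [+12, -6], [+15, -8]. These grow by [+3, -2] each step.
step 5: [51, -24] + [+18, -10] → [69, -34]
step 6: [69, -34] + [+21, -12] → [90, -46]
step 7: [90, -46] + [+24, -14] → [114, -60]

[114, -60]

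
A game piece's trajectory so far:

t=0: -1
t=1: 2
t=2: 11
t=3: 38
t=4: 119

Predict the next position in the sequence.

362

Step-to-step displacements: +3, +9, +27, +81; each is 3× the previous.
step 5: 119 + 243 → 362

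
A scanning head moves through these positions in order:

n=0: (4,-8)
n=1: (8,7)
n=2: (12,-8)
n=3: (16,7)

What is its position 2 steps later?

First: linear, +4 per step → 24 at step 5.
Second: cycles through -8, 7 every 2 steps. Step 5 lands at position 1 of the cycle → 7.

(24,7)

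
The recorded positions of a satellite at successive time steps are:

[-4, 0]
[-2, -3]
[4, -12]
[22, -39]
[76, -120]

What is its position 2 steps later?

Step-to-step displacements: [+2, -3], [+6, -9], [+18, -27], [+54, -81]; each is 3× the previous.
step 5: [76, -120] + [+162, -243] → [238, -363]
step 6: [238, -363] + [+486, -729] → [724, -1092]

[724, -1092]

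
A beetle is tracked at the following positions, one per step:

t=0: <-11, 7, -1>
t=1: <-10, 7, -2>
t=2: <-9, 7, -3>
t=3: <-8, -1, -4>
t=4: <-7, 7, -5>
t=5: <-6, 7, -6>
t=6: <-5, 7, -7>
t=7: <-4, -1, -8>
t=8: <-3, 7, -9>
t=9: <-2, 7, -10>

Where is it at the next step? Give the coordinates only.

The first coordinate changes by +1 each step, so at step 10 it is -11 + 10·(1) = -1.
The second coordinate repeats the cycle [7, 7, 7, -1] with period 4; step 10 mod 4 = 2, giving 7.
The third coordinate changes by -1 each step, so at step 10 it is -1 + 10·(-1) = -11.

<-1, 7, -11>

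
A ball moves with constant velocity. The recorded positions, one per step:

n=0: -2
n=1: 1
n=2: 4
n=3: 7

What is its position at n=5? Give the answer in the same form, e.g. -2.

Each step adds +3 to the position.
step 4: 7 + 3 → 10
step 5: 10 + 3 → 13

13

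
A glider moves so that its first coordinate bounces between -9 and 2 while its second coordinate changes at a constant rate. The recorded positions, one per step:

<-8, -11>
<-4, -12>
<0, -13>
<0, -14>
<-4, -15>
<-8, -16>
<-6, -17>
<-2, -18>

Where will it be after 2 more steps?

The first coordinate travels 4 per step and bounces off the walls at -9 and 2.
  step 8: -2 → 2
  step 9: 2 → -2
The second coordinate changes by -1 each step: at step 9 it is -20.

<-2, -20>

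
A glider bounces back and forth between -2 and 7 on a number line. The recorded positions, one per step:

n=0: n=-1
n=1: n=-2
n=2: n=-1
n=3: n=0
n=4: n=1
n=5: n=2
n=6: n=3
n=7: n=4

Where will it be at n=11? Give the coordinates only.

The value travels 1 per step and bounces off the walls at -2 and 7.
  step 8: 4 → 5
  step 9: 5 → 6
  step 10: 6 → 7
  step 11: 7 → 6

n=6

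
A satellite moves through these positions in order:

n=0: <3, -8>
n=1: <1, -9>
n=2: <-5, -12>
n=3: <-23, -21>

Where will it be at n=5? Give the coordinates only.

Step-to-step displacements: <-2, -1>, <-6, -3>, <-18, -9>; each is 3× the previous.
step 4: <-23, -21> + <-54, -27> → <-77, -48>
step 5: <-77, -48> + <-162, -81> → <-239, -129>

<-239, -129>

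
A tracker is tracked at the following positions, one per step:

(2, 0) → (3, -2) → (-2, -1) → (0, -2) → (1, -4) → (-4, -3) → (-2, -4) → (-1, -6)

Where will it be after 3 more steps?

(-3, -8)

Step-to-step displacements: (+1, -2), (-5, +1), (+2, -1), (+1, -2), (-5, +1), (+2, -1), (+1, -2) — a repeating cycle of length 3.
step 8: apply (-5, +1) → (-6, -5)
step 9: apply (+2, -1) → (-4, -6)
step 10: apply (+1, -2) → (-3, -8)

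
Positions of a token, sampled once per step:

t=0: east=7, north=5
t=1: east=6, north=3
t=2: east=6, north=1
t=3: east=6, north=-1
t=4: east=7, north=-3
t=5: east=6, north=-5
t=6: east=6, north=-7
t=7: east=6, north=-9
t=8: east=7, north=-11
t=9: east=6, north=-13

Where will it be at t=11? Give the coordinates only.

east=6, north=-17

East: cycles through 7, 6, 6, 6 every 4 steps. Step 11 lands at position 3 of the cycle → 6.
North: linear, -2 per step → -17 at step 11.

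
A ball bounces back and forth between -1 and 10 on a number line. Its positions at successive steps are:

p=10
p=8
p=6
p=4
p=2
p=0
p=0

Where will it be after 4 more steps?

The value reflects between -1 and 10, moving 2 per step.
  step 7: 0 → 2
  step 8: 2 → 4
  step 9: 4 → 6
  step 10: 6 → 8

p=8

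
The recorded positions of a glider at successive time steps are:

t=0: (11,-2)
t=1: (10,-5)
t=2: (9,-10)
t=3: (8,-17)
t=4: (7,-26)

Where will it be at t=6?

First differences are (-1,-3), (-1,-5), (-1,-7), (-1,-9); their common second difference is (+0,-2) (constant acceleration).
step 5: (7,-26) + (-1,-11) → (6,-37)
step 6: (6,-37) + (-1,-13) → (5,-50)

(5,-50)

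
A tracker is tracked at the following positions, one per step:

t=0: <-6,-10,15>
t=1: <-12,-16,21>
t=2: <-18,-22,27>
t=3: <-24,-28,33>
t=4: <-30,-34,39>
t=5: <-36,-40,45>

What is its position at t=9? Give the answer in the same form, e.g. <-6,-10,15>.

<-60,-64,69>

Constant displacement of <-6,-6,+6> per step.
step 6: <-36,-40,45> + <-6,-6,+6> → <-42,-46,51>
step 7: <-42,-46,51> + <-6,-6,+6> → <-48,-52,57>
step 8: <-48,-52,57> + <-6,-6,+6> → <-54,-58,63>
step 9: <-54,-58,63> + <-6,-6,+6> → <-60,-64,69>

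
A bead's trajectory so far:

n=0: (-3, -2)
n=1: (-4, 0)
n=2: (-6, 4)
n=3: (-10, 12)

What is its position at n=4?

Consecutive displacements (-1, +2), (-2, +4), (-4, +8) scale by a factor of 2 each step.
step 4: (-10, 12) + (-8, +16) → (-18, 28)

(-18, 28)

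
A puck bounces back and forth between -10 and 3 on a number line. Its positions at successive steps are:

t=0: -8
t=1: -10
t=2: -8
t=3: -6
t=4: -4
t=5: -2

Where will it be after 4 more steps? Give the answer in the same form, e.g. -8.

0

The value reflects between -10 and 3, moving 2 per step.
  step 6: -2 → 0
  step 7: 0 → 2
  step 8: 2 → 2
  step 9: 2 → 0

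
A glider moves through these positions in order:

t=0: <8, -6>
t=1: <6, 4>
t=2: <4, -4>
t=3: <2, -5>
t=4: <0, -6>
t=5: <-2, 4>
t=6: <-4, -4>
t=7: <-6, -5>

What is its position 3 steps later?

<-12, -4>

The first coordinate changes by -2 each step, so at step 10 it is 8 + 10·(-2) = -12.
The second coordinate repeats the cycle [-6, 4, -4, -5] with period 4; step 10 mod 4 = 2, giving -4.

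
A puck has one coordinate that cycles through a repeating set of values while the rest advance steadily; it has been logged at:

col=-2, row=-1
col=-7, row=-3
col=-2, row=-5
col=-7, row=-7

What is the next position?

col=-2, row=-9

The col coordinate repeats the cycle [-2, -7] with period 2; step 4 mod 2 = 0, giving -2.
The row coordinate changes by -2 each step, so at step 4 it is -1 + 4·(-2) = -9.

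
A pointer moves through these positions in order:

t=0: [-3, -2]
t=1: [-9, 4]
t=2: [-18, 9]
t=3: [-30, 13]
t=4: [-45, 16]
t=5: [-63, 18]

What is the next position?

[-84, 19]

Taking differences between consecutive positions: [-6, +6], [-9, +5], [-12, +4], [-15, +3], [-18, +2]. These grow by [-3, -1] each step.
step 6: [-63, 18] + [-21, +1] → [-84, 19]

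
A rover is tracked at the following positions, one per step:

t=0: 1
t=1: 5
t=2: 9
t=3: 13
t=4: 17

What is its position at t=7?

The position changes by +4 every step.
step 5: 17 + 4 → 21
step 6: 21 + 4 → 25
step 7: 25 + 4 → 29

29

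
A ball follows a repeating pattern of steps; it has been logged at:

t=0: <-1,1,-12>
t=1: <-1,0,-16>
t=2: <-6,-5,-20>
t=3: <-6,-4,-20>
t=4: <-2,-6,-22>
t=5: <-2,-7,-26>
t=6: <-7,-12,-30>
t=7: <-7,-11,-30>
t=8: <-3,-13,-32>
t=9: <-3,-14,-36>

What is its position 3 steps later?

The moves between consecutive positions are <+0,-1,-4>, <-5,-5,-4>, <+0,+1,+0>, <+4,-2,-2>, <+0,-1,-4>, <-5,-5,-4>, <+0,+1,+0>, <+4,-2,-2>, <+0,-1,-4>; they repeat the 4-cycle [<+0,-1,-4>, <-5,-5,-4>, <+0,+1,+0>, <+4,-2,-2>].
step 10: apply <-5,-5,-4> → <-8,-19,-40>
step 11: apply <+0,+1,+0> → <-8,-18,-40>
step 12: apply <+4,-2,-2> → <-4,-20,-42>

<-4,-20,-42>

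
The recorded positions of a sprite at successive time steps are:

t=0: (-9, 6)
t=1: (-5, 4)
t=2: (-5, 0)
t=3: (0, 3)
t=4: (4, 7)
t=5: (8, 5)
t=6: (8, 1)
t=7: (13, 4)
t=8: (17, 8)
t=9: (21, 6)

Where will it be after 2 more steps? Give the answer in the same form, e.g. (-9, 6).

Differencing gives (+4, -2), (+0, -4), (+5, +3), (+4, +4), (+4, -2), (+0, -4), (+5, +3), (+4, +4), (+4, -2). This is the pattern (+4, -2), (+0, -4), (+5, +3), (+4, +4) repeated.
step 10: apply (+0, -4) → (21, 2)
step 11: apply (+5, +3) → (26, 5)

(26, 5)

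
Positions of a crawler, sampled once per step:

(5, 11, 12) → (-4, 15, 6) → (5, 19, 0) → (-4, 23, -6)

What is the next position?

(5, 27, -12)

First: cycles through 5, -4 every 2 steps. Step 4 lands at position 0 of the cycle → 5.
Second: linear, +4 per step → 27 at step 4.
Third: linear, -6 per step → -12 at step 4.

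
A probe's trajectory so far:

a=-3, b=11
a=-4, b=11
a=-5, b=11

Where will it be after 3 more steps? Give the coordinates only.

The position changes by (-1,+0) every step.
step 3: a=-5, b=11 + (-1,+0) → a=-6, b=11
step 4: a=-6, b=11 + (-1,+0) → a=-7, b=11
step 5: a=-7, b=11 + (-1,+0) → a=-8, b=11

a=-8, b=11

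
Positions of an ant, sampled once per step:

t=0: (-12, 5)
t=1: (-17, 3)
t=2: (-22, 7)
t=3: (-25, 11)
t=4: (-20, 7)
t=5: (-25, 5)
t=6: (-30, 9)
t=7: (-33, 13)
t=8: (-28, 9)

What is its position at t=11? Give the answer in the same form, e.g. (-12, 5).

(-41, 15)

Differencing gives (-5, -2), (-5, +4), (-3, +4), (+5, -4), (-5, -2), (-5, +4), (-3, +4), (+5, -4). This is the pattern (-5, -2), (-5, +4), (-3, +4), (+5, -4) repeated.
step 9: apply (-5, -2) → (-33, 7)
step 10: apply (-5, +4) → (-38, 11)
step 11: apply (-3, +4) → (-41, 15)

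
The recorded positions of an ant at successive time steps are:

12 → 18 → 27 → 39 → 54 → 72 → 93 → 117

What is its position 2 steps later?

Taking differences between consecutive positions: +6, +9, +12, +15, +18, +21, +24. These grow by +3 each step.
step 8: 117 + 27 → 144
step 9: 144 + 30 → 174

174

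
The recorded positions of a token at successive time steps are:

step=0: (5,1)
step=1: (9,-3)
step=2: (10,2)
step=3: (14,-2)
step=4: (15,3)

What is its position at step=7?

Step-to-step displacements: (+4,-4), (+1,+5), (+4,-4), (+1,+5) — a repeating cycle of length 2.
step 5: apply (+4,-4) → (19,-1)
step 6: apply (+1,+5) → (20,4)
step 7: apply (+4,-4) → (24,0)

(24,0)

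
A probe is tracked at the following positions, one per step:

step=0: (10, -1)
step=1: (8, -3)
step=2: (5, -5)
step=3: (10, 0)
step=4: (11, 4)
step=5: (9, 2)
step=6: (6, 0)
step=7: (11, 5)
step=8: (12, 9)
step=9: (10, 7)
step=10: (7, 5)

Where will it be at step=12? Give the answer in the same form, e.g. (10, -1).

(13, 14)

Step-to-step displacements: (-2, -2), (-3, -2), (+5, +5), (+1, +4), (-2, -2), (-3, -2), (+5, +5), (+1, +4), (-2, -2), (-3, -2) — a repeating cycle of length 4.
step 11: apply (+5, +5) → (12, 10)
step 12: apply (+1, +4) → (13, 14)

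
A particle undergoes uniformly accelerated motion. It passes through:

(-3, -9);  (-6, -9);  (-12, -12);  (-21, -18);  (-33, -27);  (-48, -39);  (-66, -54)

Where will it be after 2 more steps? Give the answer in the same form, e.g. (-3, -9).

First differences are (-3, +0), (-6, -3), (-9, -6), (-12, -9), (-15, -12), (-18, -15); their common second difference is (-3, -3) (constant acceleration).
step 7: (-66, -54) + (-21, -18) → (-87, -72)
step 8: (-87, -72) + (-24, -21) → (-111, -93)

(-111, -93)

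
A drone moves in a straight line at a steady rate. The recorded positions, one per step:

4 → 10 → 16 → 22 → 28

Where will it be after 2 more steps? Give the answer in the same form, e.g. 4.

Each step adds +6 to the position.
step 5: 28 + 6 → 34
step 6: 34 + 6 → 40

40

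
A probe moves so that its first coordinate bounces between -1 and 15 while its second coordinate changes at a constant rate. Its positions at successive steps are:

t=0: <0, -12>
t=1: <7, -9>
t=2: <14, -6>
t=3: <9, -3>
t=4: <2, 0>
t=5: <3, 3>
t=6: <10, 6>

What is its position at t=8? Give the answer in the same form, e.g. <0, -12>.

The first coordinate reflects between -1 and 15, moving 7 per step.
  step 7: 10 → 13
  step 8: 13 → 6
The second coordinate changes by +3 each step: at step 8 it is 12.

<6, 12>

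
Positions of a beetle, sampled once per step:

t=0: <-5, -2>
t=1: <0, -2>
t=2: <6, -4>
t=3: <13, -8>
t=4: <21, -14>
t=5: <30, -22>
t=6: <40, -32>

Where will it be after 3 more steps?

Successive displacements: <+5, +0>, <+6, -2>, <+7, -4>, <+8, -6>, <+9, -8>, <+10, -10> — each changes by <+1, -2>.
step 7: <40, -32> + <+11, -12> → <51, -44>
step 8: <51, -44> + <+12, -14> → <63, -58>
step 9: <63, -58> + <+13, -16> → <76, -74>

<76, -74>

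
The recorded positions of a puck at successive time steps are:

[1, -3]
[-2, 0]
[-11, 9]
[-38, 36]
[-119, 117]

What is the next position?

The jumps are [-3, +3], [-9, +9], [-27, +27], [-81, +81] — a geometric progression with ratio 3.
step 5: [-119, 117] + [-243, +243] → [-362, 360]

[-362, 360]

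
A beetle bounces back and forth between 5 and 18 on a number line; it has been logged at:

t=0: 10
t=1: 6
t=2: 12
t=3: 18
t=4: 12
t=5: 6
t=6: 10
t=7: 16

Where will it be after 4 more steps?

The value reflects between 5 and 18, moving 6 per step.
  step 8: 16 → 14
  step 9: 14 → 8
  step 10: 8 → 8
  step 11: 8 → 14

14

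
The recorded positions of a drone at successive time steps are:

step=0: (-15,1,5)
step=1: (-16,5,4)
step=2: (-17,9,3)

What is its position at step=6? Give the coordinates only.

(-21,25,-1)

Each step adds (-1,+4,-1) to the position.
step 3: (-17,9,3) + (-1,+4,-1) → (-18,13,2)
step 4: (-18,13,2) + (-1,+4,-1) → (-19,17,1)
step 5: (-19,17,1) + (-1,+4,-1) → (-20,21,0)
step 6: (-20,21,0) + (-1,+4,-1) → (-21,25,-1)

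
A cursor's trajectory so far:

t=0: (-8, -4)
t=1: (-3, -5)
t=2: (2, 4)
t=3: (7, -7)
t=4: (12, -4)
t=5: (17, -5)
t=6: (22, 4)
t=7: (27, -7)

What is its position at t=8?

The first coordinate changes by +5 each step, so at step 8 it is -8 + 8·(5) = 32.
The second coordinate repeats the cycle [-4, -5, 4, -7] with period 4; step 8 mod 4 = 0, giving -4.

(32, -4)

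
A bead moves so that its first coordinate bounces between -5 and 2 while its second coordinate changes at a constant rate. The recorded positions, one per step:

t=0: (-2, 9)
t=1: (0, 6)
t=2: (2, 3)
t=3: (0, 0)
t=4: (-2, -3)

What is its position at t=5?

The first coordinate travels 2 per step and bounces off the walls at -5 and 2.
  step 5: -2 → -4
The second coordinate changes by -3 each step: at step 5 it is -6.

(-4, -6)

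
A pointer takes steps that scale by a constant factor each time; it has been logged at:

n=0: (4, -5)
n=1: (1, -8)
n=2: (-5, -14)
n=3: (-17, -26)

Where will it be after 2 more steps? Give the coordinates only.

(-89, -98)

The jumps are (-3, -3), (-6, -6), (-12, -12) — a geometric progression with ratio 2.
step 4: (-17, -26) + (-24, -24) → (-41, -50)
step 5: (-41, -50) + (-48, -48) → (-89, -98)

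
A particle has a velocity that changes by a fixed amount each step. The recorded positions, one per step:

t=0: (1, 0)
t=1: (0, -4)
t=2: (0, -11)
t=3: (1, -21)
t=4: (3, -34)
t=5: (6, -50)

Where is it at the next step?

(10, -69)

First differences are (-1, -4), (+0, -7), (+1, -10), (+2, -13), (+3, -16); their common second difference is (+1, -3) (constant acceleration).
step 6: (6, -50) + (+4, -19) → (10, -69)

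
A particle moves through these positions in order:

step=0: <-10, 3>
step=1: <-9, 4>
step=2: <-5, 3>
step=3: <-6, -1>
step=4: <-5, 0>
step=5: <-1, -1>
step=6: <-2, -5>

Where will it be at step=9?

Differencing gives <+1, +1>, <+4, -1>, <-1, -4>, <+1, +1>, <+4, -1>, <-1, -4>. This is the pattern <+1, +1>, <+4, -1>, <-1, -4> repeated.
step 7: apply <+1, +1> → <-1, -4>
step 8: apply <+4, -1> → <3, -5>
step 9: apply <-1, -4> → <2, -9>

<2, -9>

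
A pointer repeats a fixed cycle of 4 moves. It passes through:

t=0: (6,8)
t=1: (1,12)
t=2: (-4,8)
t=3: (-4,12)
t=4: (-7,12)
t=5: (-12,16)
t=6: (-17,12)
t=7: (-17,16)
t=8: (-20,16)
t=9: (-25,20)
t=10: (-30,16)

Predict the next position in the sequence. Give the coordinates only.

(-30,20)

Step-to-step displacements: (-5,+4), (-5,-4), (+0,+4), (-3,+0), (-5,+4), (-5,-4), (+0,+4), (-3,+0), (-5,+4), (-5,-4) — a repeating cycle of length 4.
step 11: apply (+0,+4) → (-30,20)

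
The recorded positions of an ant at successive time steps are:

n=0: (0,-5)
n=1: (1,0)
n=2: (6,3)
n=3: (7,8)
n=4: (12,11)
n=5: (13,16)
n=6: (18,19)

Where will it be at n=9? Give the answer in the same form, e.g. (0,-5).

Differencing gives (+1,+5), (+5,+3), (+1,+5), (+5,+3), (+1,+5), (+5,+3). This is the pattern (+1,+5), (+5,+3) repeated.
step 7: apply (+1,+5) → (19,24)
step 8: apply (+5,+3) → (24,27)
step 9: apply (+1,+5) → (25,32)

(25,32)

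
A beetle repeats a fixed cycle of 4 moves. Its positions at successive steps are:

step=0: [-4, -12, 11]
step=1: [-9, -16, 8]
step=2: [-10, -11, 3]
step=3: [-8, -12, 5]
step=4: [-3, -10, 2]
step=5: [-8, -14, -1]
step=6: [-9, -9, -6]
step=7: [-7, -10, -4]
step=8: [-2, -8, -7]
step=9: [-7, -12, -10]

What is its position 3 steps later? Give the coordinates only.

Differencing gives [-5, -4, -3], [-1, +5, -5], [+2, -1, +2], [+5, +2, -3], [-5, -4, -3], [-1, +5, -5], [+2, -1, +2], [+5, +2, -3], [-5, -4, -3]. This is the pattern [-5, -4, -3], [-1, +5, -5], [+2, -1, +2], [+5, +2, -3] repeated.
step 10: apply [-1, +5, -5] → [-8, -7, -15]
step 11: apply [+2, -1, +2] → [-6, -8, -13]
step 12: apply [+5, +2, -3] → [-1, -6, -16]

[-1, -6, -16]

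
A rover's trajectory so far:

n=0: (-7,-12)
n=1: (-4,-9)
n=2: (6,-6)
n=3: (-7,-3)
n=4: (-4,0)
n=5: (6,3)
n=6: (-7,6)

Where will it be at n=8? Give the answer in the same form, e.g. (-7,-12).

The first coordinate repeats the cycle [-7, -4, 6] with period 3; step 8 mod 3 = 2, giving 6.
The second coordinate changes by +3 each step, so at step 8 it is -12 + 8·(3) = 12.

(6,12)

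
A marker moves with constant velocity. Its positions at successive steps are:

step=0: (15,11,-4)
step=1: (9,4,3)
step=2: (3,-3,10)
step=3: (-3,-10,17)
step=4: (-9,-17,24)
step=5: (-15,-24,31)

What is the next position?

(-21,-31,38)

Each step adds (-6,-7,+7) to the position.
step 6: (-15,-24,31) + (-6,-7,+7) → (-21,-31,38)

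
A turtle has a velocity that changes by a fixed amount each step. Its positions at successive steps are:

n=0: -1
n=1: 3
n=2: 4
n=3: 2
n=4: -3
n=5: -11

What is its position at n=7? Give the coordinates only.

-36

Taking differences between consecutive positions: +4, +1, -2, -5, -8. These grow by -3 each step.
step 6: -11 − 11 → -22
step 7: -22 − 14 → -36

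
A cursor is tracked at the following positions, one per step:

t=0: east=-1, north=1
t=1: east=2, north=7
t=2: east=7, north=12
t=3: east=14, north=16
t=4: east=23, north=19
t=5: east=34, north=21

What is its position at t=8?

Successive displacements: (+3, +6), (+5, +5), (+7, +4), (+9, +3), (+11, +2) — each changes by (+2, -1).
step 6: east=34, north=21 + (+13, +1) → east=47, north=22
step 7: east=47, north=22 + (+15, +0) → east=62, north=22
step 8: east=62, north=22 + (+17, -1) → east=79, north=21

east=79, north=21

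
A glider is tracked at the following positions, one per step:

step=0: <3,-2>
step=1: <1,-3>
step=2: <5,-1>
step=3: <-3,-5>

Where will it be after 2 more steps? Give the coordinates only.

<-19,-13>

Step-to-step displacements: <-2,-1>, <+4,+2>, <-8,-4>; each is -2× the previous.
step 4: <-3,-5> + <+16,+8> → <13,3>
step 5: <13,3> + <-32,-16> → <-19,-13>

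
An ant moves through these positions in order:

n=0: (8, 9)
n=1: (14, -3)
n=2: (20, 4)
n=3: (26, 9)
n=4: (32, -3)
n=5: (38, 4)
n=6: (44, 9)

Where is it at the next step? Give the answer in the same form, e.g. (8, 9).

(50, -3)

The first coordinate changes by +6 each step, so at step 7 it is 8 + 7·(6) = 50.
The second coordinate repeats the cycle [9, -3, 4] with period 3; step 7 mod 3 = 1, giving -3.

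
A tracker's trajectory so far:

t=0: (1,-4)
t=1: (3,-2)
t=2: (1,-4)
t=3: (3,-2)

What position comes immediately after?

(1,-4)

Step-to-step displacements: (+2,+2), (-2,-2), (+2,+2); each is -1× the previous.
step 4: (3,-2) + (-2,-2) → (1,-4)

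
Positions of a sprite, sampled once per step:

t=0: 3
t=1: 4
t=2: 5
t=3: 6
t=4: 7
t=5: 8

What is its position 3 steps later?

11

Each step adds +1 to the position.
step 6: 8 + 1 → 9
step 7: 9 + 1 → 10
step 8: 10 + 1 → 11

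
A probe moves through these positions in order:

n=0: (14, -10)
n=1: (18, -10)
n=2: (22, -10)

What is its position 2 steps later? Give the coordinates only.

Constant displacement of (+4, +0) per step.
step 3: (22, -10) + (+4, +0) → (26, -10)
step 4: (26, -10) + (+4, +0) → (30, -10)

(30, -10)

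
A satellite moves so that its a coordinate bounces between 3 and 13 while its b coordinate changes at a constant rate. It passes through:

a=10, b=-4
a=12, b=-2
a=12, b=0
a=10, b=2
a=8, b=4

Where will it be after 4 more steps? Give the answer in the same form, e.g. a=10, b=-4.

a=6, b=12

The a coordinate travels 2 per step and bounces off the walls at 3 and 13.
  step 5: 8 → 6
  step 6: 6 → 4
  step 7: 4 → 4
  step 8: 4 → 6
The b coordinate changes by +2 each step: at step 8 it is 12.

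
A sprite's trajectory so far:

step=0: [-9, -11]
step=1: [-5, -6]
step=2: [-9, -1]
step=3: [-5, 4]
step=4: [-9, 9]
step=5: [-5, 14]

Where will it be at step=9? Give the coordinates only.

[-5, 34]

The first coordinate repeats the cycle [-9, -5] with period 2; step 9 mod 2 = 1, giving -5.
The second coordinate changes by +5 each step, so at step 9 it is -11 + 9·(5) = 34.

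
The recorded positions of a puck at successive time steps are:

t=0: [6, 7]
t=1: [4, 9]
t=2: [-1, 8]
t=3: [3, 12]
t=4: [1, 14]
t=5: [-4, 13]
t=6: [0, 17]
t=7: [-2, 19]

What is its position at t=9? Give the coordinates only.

[-3, 22]

Step-to-step displacements: [-2, +2], [-5, -1], [+4, +4], [-2, +2], [-5, -1], [+4, +4], [-2, +2] — a repeating cycle of length 3.
step 8: apply [-5, -1] → [-7, 18]
step 9: apply [+4, +4] → [-3, 22]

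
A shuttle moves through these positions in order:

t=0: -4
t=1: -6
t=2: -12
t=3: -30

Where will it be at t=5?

The jumps are -2, -6, -18 — a geometric progression with ratio 3.
step 4: -30 − 54 → -84
step 5: -84 − 162 → -246

-246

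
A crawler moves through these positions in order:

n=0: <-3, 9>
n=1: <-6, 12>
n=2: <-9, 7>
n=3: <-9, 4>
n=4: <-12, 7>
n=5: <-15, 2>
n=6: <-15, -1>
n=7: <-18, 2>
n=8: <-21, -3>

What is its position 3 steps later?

Differencing gives <-3, +3>, <-3, -5>, <+0, -3>, <-3, +3>, <-3, -5>, <+0, -3>, <-3, +3>, <-3, -5>. This is the pattern <-3, +3>, <-3, -5>, <+0, -3> repeated.
step 9: apply <+0, -3> → <-21, -6>
step 10: apply <-3, +3> → <-24, -3>
step 11: apply <-3, -5> → <-27, -8>

<-27, -8>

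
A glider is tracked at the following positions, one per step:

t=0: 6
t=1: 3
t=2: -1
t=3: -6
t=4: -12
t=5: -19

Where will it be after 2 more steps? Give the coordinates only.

First differences are -3, -4, -5, -6, -7; their common second difference is -1 (constant acceleration).
step 6: -19 − 8 → -27
step 7: -27 − 9 → -36

-36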